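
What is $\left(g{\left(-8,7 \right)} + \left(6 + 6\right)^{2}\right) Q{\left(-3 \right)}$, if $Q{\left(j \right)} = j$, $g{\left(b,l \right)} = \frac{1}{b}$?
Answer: $- \frac{3453}{8} \approx -431.63$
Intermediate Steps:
$\left(g{\left(-8,7 \right)} + \left(6 + 6\right)^{2}\right) Q{\left(-3 \right)} = \left(\frac{1}{-8} + \left(6 + 6\right)^{2}\right) \left(-3\right) = \left(- \frac{1}{8} + 12^{2}\right) \left(-3\right) = \left(- \frac{1}{8} + 144\right) \left(-3\right) = \frac{1151}{8} \left(-3\right) = - \frac{3453}{8}$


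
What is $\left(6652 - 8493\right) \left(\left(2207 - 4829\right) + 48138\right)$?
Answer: $-83794956$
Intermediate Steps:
$\left(6652 - 8493\right) \left(\left(2207 - 4829\right) + 48138\right) = - 1841 \left(\left(2207 - 4829\right) + 48138\right) = - 1841 \left(-2622 + 48138\right) = \left(-1841\right) 45516 = -83794956$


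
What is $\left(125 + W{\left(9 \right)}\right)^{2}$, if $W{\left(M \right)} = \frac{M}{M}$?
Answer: $15876$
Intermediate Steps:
$W{\left(M \right)} = 1$
$\left(125 + W{\left(9 \right)}\right)^{2} = \left(125 + 1\right)^{2} = 126^{2} = 15876$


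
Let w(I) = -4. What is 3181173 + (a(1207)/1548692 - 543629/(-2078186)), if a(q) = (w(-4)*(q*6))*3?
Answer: 2559627657670934575/804617508178 ≈ 3.1812e+6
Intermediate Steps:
a(q) = -72*q (a(q) = -4*q*6*3 = -24*q*3 = -72*q)
3181173 + (a(1207)/1548692 - 543629/(-2078186)) = 3181173 + (-72*1207/1548692 - 543629/(-2078186)) = 3181173 + (-86904*1/1548692 - 543629*(-1/2078186)) = 3181173 + (-21726/387173 + 543629/2078186) = 3181173 + 165327801781/804617508178 = 2559627657670934575/804617508178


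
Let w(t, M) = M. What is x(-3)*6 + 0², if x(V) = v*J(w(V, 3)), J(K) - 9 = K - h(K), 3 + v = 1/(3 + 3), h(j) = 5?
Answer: -119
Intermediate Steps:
v = -17/6 (v = -3 + 1/(3 + 3) = -3 + 1/6 = -3 + ⅙ = -17/6 ≈ -2.8333)
J(K) = 4 + K (J(K) = 9 + (K - 1*5) = 9 + (K - 5) = 9 + (-5 + K) = 4 + K)
x(V) = -119/6 (x(V) = -17*(4 + 3)/6 = -17/6*7 = -119/6)
x(-3)*6 + 0² = -119/6*6 + 0² = -119 + 0 = -119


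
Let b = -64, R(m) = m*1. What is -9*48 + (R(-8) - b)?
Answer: -376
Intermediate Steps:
R(m) = m
-9*48 + (R(-8) - b) = -9*48 + (-8 - 1*(-64)) = -432 + (-8 + 64) = -432 + 56 = -376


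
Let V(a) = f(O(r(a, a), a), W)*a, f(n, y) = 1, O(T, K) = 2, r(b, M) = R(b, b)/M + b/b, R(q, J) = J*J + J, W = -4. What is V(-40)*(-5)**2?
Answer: -1000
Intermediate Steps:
R(q, J) = J + J**2 (R(q, J) = J**2 + J = J + J**2)
r(b, M) = 1 + b*(1 + b)/M (r(b, M) = (b*(1 + b))/M + b/b = b*(1 + b)/M + 1 = 1 + b*(1 + b)/M)
V(a) = a (V(a) = 1*a = a)
V(-40)*(-5)**2 = -40*(-5)**2 = -40*25 = -1000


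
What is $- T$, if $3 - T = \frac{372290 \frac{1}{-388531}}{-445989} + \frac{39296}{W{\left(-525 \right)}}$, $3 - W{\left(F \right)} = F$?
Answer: $\frac{4125477512367}{57760184053} \approx 71.424$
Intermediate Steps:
$W{\left(F \right)} = 3 - F$
$T = - \frac{4125477512367}{57760184053}$ ($T = 3 - \left(\frac{372290 \frac{1}{-388531}}{-445989} + \frac{39296}{3 - -525}\right) = 3 - \left(372290 \left(- \frac{1}{388531}\right) \left(- \frac{1}{445989}\right) + \frac{39296}{3 + 525}\right) = 3 - \left(\left(- \frac{372290}{388531}\right) \left(- \frac{1}{445989}\right) + \frac{39296}{528}\right) = 3 - \left(\frac{372290}{173280552159} + 39296 \cdot \frac{1}{528}\right) = 3 - \left(\frac{372290}{173280552159} + \frac{2456}{33}\right) = 3 - \frac{4298758064526}{57760184053} = - \frac{4125477512367}{57760184053} \approx -71.424$)
$- T = \left(-1\right) \left(- \frac{4125477512367}{57760184053}\right) = \frac{4125477512367}{57760184053}$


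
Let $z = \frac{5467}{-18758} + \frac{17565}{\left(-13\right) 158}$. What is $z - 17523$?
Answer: $- \frac{168870797231}{9632233} \approx -17532.0$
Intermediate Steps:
$z = - \frac{85178372}{9632233}$ ($z = 5467 \left(- \frac{1}{18758}\right) + \frac{17565}{-2054} = - \frac{5467}{18758} + 17565 \left(- \frac{1}{2054}\right) = - \frac{5467}{18758} - \frac{17565}{2054} = - \frac{85178372}{9632233} \approx -8.843$)
$z - 17523 = - \frac{85178372}{9632233} - 17523 = - \frac{168870797231}{9632233}$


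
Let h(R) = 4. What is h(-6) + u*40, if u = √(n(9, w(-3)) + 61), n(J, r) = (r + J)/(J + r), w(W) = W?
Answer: 4 + 40*√62 ≈ 318.96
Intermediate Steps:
n(J, r) = 1 (n(J, r) = (J + r)/(J + r) = 1)
u = √62 (u = √(1 + 61) = √62 ≈ 7.8740)
h(-6) + u*40 = 4 + √62*40 = 4 + 40*√62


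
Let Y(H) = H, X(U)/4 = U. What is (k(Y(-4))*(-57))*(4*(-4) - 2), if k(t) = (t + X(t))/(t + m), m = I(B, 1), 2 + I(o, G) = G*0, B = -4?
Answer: 3420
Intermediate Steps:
X(U) = 4*U
I(o, G) = -2 (I(o, G) = -2 + G*0 = -2 + 0 = -2)
m = -2
k(t) = 5*t/(-2 + t) (k(t) = (t + 4*t)/(t - 2) = (5*t)/(-2 + t) = 5*t/(-2 + t))
(k(Y(-4))*(-57))*(4*(-4) - 2) = ((5*(-4)/(-2 - 4))*(-57))*(4*(-4) - 2) = ((5*(-4)/(-6))*(-57))*(-16 - 2) = ((5*(-4)*(-⅙))*(-57))*(-18) = ((10/3)*(-57))*(-18) = -190*(-18) = 3420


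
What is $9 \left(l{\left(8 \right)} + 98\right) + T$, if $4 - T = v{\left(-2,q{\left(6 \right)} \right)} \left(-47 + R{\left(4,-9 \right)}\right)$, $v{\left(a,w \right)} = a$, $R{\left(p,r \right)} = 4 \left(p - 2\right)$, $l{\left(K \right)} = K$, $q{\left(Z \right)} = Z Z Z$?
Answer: $880$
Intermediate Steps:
$q{\left(Z \right)} = Z^{3}$ ($q{\left(Z \right)} = Z^{2} Z = Z^{3}$)
$R{\left(p,r \right)} = -8 + 4 p$ ($R{\left(p,r \right)} = 4 \left(-2 + p\right) = -8 + 4 p$)
$T = -74$ ($T = 4 - - 2 \left(-47 + \left(-8 + 4 \cdot 4\right)\right) = 4 - - 2 \left(-47 + \left(-8 + 16\right)\right) = 4 - - 2 \left(-47 + 8\right) = 4 - \left(-2\right) \left(-39\right) = 4 - 78 = -74$)
$9 \left(l{\left(8 \right)} + 98\right) + T = 9 \left(8 + 98\right) - 74 = 9 \cdot 106 - 74 = 954 - 74 = 880$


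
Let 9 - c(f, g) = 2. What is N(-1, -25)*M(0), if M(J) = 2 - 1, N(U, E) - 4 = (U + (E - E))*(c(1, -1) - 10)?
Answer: 7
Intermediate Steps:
c(f, g) = 7 (c(f, g) = 9 - 1*2 = 9 - 2 = 7)
N(U, E) = 4 - 3*U (N(U, E) = 4 + (U + (E - E))*(7 - 10) = 4 + (U + 0)*(-3) = 4 + U*(-3) = 4 - 3*U)
M(J) = 1
N(-1, -25)*M(0) = (4 - 3*(-1))*1 = (4 + 3)*1 = 7*1 = 7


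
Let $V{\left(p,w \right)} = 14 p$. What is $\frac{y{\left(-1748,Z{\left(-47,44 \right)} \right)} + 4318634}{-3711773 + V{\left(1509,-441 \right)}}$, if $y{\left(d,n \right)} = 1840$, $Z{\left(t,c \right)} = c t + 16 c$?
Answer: $- \frac{4320474}{3690647} \approx -1.1707$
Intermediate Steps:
$Z{\left(t,c \right)} = 16 c + c t$
$\frac{y{\left(-1748,Z{\left(-47,44 \right)} \right)} + 4318634}{-3711773 + V{\left(1509,-441 \right)}} = \frac{1840 + 4318634}{-3711773 + 14 \cdot 1509} = \frac{4320474}{-3711773 + 21126} = \frac{4320474}{-3690647} = 4320474 \left(- \frac{1}{3690647}\right) = - \frac{4320474}{3690647}$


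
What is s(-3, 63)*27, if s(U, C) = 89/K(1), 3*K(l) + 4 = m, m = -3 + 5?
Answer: -7209/2 ≈ -3604.5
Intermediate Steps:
m = 2
K(l) = -⅔ (K(l) = -4/3 + (⅓)*2 = -4/3 + ⅔ = -⅔)
s(U, C) = -267/2 (s(U, C) = 89/(-⅔) = 89*(-3/2) = -267/2)
s(-3, 63)*27 = -267/2*27 = -7209/2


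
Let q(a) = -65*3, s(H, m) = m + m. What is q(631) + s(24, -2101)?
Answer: -4397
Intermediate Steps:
s(H, m) = 2*m
q(a) = -195
q(631) + s(24, -2101) = -195 + 2*(-2101) = -195 - 4202 = -4397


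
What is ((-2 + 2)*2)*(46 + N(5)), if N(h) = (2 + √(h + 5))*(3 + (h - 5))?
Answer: 0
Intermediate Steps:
N(h) = (-2 + h)*(2 + √(5 + h)) (N(h) = (2 + √(5 + h))*(3 + (-5 + h)) = (2 + √(5 + h))*(-2 + h) = (-2 + h)*(2 + √(5 + h)))
((-2 + 2)*2)*(46 + N(5)) = ((-2 + 2)*2)*(46 + (-4 - 2*√(5 + 5) + 2*5 + 5*√(5 + 5))) = (0*2)*(46 + (-4 - 2*√10 + 10 + 5*√10)) = 0*(46 + (6 + 3*√10)) = 0*(52 + 3*√10) = 0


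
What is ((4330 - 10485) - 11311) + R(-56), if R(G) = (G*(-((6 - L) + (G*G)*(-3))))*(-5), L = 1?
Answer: 2615374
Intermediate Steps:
R(G) = -5*G*(-5 + 3*G**2) (R(G) = (G*(-((6 - 1*1) + (G*G)*(-3))))*(-5) = (G*(-((6 - 1) + G**2*(-3))))*(-5) = (G*(-(5 - 3*G**2)))*(-5) = (G*(-5 + 3*G**2))*(-5) = -5*G*(-5 + 3*G**2))
((4330 - 10485) - 11311) + R(-56) = ((4330 - 10485) - 11311) + (-15*(-56)**3 + 25*(-56)) = (-6155 - 11311) + (-15*(-175616) - 1400) = -17466 + (2634240 - 1400) = -17466 + 2632840 = 2615374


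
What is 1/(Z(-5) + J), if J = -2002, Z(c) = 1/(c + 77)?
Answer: -72/144143 ≈ -0.00049950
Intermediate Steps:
Z(c) = 1/(77 + c)
1/(Z(-5) + J) = 1/(1/(77 - 5) - 2002) = 1/(1/72 - 2002) = 1/(-144143/72) = -72/144143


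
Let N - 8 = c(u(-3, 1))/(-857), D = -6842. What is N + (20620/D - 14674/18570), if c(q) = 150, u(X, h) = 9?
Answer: 109459492871/27221735145 ≈ 4.0210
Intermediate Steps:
N = 6706/857 (N = 8 + 150/(-857) = 8 + 150*(-1/857) = 8 - 150/857 = 6706/857 ≈ 7.8250)
N + (20620/D - 14674/18570) = 6706/857 + (20620/(-6842) - 14674/18570) = 6706/857 + (20620*(-1/6842) - 14674*1/18570) = 6706/857 + (-10310/3421 - 7337/9285) = 6706/857 - 120828227/31763985 = 109459492871/27221735145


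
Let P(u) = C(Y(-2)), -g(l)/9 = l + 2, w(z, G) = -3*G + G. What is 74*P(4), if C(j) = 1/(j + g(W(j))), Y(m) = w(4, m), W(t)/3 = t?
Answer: -37/61 ≈ -0.60656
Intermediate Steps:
w(z, G) = -2*G
W(t) = 3*t
Y(m) = -2*m
g(l) = -18 - 9*l (g(l) = -9*(l + 2) = -9*(2 + l) = -18 - 9*l)
C(j) = 1/(-18 - 26*j) (C(j) = 1/(j + (-18 - 27*j)) = 1/(-18 - 26*j))
P(u) = -1/122 (P(u) = -1/(18 + 26*(-2*(-2))) = -1/(18 + 26*4) = -1/(18 + 104) = -1/122)
74*P(4) = 74*(-1/122) = -37/61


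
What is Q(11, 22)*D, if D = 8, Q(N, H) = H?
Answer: 176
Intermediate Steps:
Q(11, 22)*D = 22*8 = 176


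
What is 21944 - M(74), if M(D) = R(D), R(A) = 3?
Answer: 21941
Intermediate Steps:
M(D) = 3
21944 - M(74) = 21944 - 1*3 = 21944 - 3 = 21941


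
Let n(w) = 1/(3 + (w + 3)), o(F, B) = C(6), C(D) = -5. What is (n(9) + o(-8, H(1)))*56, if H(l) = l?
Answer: -4144/15 ≈ -276.27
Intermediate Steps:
o(F, B) = -5
n(w) = 1/(6 + w) (n(w) = 1/(3 + (3 + w)) = 1/(6 + w))
(n(9) + o(-8, H(1)))*56 = (1/(6 + 9) - 5)*56 = (1/15 - 5)*56 = -74/15*56 = -4144/15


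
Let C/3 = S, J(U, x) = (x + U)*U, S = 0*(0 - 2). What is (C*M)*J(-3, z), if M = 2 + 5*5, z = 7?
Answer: 0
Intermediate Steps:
S = 0 (S = 0*(-2) = 0)
J(U, x) = U*(U + x) (J(U, x) = (U + x)*U = U*(U + x))
C = 0 (C = 3*0 = 0)
M = 27 (M = 2 + 25 = 27)
(C*M)*J(-3, z) = (0*27)*(-3*(-3 + 7)) = 0*(-3*4) = 0*(-12) = 0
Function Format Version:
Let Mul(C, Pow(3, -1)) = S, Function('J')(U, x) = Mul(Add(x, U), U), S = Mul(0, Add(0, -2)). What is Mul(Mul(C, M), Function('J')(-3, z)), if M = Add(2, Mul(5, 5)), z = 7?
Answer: 0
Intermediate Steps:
S = 0 (S = Mul(0, -2) = 0)
Function('J')(U, x) = Mul(U, Add(U, x)) (Function('J')(U, x) = Mul(Add(U, x), U) = Mul(U, Add(U, x)))
C = 0 (C = Mul(3, 0) = 0)
M = 27 (M = Add(2, 25) = 27)
Mul(Mul(C, M), Function('J')(-3, z)) = Mul(Mul(0, 27), Mul(-3, Add(-3, 7))) = Mul(0, Mul(-3, 4)) = Mul(0, -12) = 0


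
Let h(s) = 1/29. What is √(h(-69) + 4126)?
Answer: 3*√385555/29 ≈ 64.234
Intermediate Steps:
h(s) = 1/29
√(h(-69) + 4126) = √(1/29 + 4126) = √(119655/29) = 3*√385555/29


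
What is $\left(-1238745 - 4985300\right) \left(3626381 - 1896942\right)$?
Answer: $-10764106160755$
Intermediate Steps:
$\left(-1238745 - 4985300\right) \left(3626381 - 1896942\right) = \left(-6224045\right) 1729439 = -10764106160755$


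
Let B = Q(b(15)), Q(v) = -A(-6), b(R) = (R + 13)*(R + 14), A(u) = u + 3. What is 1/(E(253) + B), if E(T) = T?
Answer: 1/256 ≈ 0.0039063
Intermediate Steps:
A(u) = 3 + u
b(R) = (13 + R)*(14 + R)
Q(v) = 3 (Q(v) = -(3 - 6) = -1*(-3) = 3)
B = 3
1/(E(253) + B) = 1/(253 + 3) = 1/256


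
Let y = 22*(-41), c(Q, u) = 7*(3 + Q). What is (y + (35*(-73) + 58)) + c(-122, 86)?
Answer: -4232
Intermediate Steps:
c(Q, u) = 21 + 7*Q
y = -902
(y + (35*(-73) + 58)) + c(-122, 86) = (-902 + (35*(-73) + 58)) + (21 + 7*(-122)) = (-902 + (-2555 + 58)) + (21 - 854) = (-902 - 2497) - 833 = -3399 - 833 = -4232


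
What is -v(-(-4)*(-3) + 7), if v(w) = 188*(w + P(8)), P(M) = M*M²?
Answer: -95316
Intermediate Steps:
P(M) = M³
v(w) = 96256 + 188*w (v(w) = 188*(w + 8³) = 188*(w + 512) = 188*(512 + w) = 96256 + 188*w)
-v(-(-4)*(-3) + 7) = -(96256 + 188*(-(-4)*(-3) + 7)) = -(96256 + 188*(-4*3 + 7)) = -(96256 + 188*(-12 + 7)) = -(96256 + 188*(-5)) = -(96256 - 940) = -1*95316 = -95316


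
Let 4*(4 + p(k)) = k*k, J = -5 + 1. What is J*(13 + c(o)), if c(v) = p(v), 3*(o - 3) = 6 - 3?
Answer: -52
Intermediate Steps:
J = -4
o = 4 (o = 3 + (6 - 3)/3 = 3 + (⅓)*3 = 3 + 1 = 4)
p(k) = -4 + k²/4 (p(k) = -4 + (k*k)/4 = -4 + k²/4)
c(v) = -4 + v²/4
J*(13 + c(o)) = -4*(13 + (-4 + (¼)*4²)) = -4*(13 + (-4 + (¼)*16)) = -4*(13 + (-4 + 4)) = -4*(13 + 0) = -4*13 = -52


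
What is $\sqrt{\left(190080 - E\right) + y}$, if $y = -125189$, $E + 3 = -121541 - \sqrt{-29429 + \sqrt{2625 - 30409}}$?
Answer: $\sqrt{186435 + \sqrt{-29429 + 2 i \sqrt{6946}}} \approx 431.78 + 0.199 i$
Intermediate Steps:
$E = -121544 - \sqrt{-29429 + 2 i \sqrt{6946}}$ ($E = -3 - \left(121541 + \sqrt{-29429 + \sqrt{2625 - 30409}}\right) = -3 - \left(121541 + \sqrt{-29429 + \sqrt{-27784}}\right) = -3 - \left(121541 + \sqrt{-29429 + 2 i \sqrt{6946}}\right) = -121544 - \sqrt{-29429 + 2 i \sqrt{6946}} \approx -1.2154 \cdot 10^{5} - 171.55 i$)
$\sqrt{\left(190080 - E\right) + y} = \sqrt{\left(190080 - \left(-121544 - \sqrt{-29429 + 2 i \sqrt{6946}}\right)\right) - 125189} = \sqrt{\left(190080 + \left(121544 + \sqrt{-29429 + 2 i \sqrt{6946}}\right)\right) - 125189} = \sqrt{\left(311624 + \sqrt{-29429 + 2 i \sqrt{6946}}\right) - 125189} = \sqrt{186435 + \sqrt{-29429 + 2 i \sqrt{6946}}}$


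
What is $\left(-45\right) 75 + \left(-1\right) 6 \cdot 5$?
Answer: $-3405$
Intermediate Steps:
$\left(-45\right) 75 + \left(-1\right) 6 \cdot 5 = -3375 - 30 = -3405$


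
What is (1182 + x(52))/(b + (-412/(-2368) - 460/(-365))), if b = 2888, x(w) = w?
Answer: 53328544/124869791 ≈ 0.42707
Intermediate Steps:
(1182 + x(52))/(b + (-412/(-2368) - 460/(-365))) = (1182 + 52)/(2888 + (-412/(-2368) - 460/(-365))) = 1234/(2888 + (-412*(-1/2368) - 460*(-1/365))) = 1234/(2888 + (103/592 + 92/73)) = 1234/(2888 + 61983/43216) = 1234/(124869791/43216) = 1234*(43216/124869791) = 53328544/124869791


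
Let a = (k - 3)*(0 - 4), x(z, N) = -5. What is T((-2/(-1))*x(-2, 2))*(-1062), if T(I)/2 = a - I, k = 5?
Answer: -4248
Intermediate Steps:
a = -8 (a = (5 - 3)*(0 - 4) = 2*(-4) = -8)
T(I) = -16 - 2*I (T(I) = 2*(-8 - I) = -16 - 2*I)
T((-2/(-1))*x(-2, 2))*(-1062) = (-16 - 2*-2/(-1)*(-5))*(-1062) = (-16 - 2*(-1*(-2))*(-5))*(-1062) = (-16 - 4*(-5))*(-1062) = (-16 - 2*(-10))*(-1062) = (-16 + 20)*(-1062) = 4*(-1062) = -4248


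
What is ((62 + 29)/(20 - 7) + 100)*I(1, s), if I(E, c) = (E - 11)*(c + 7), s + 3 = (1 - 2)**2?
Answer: -5350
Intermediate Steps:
s = -2 (s = -3 + (1 - 2)**2 = -3 + (-1)**2 = -3 + 1 = -2)
I(E, c) = (-11 + E)*(7 + c)
((62 + 29)/(20 - 7) + 100)*I(1, s) = ((62 + 29)/(20 - 7) + 100)*(-77 - 11*(-2) + 7*1 + 1*(-2)) = (91/13 + 100)*(-77 + 22 + 7 - 2) = (91*(1/13) + 100)*(-50) = (7 + 100)*(-50) = 107*(-50) = -5350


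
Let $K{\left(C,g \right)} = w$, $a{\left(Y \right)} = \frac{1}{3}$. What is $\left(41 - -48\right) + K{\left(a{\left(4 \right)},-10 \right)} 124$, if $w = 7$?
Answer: $957$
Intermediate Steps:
$a{\left(Y \right)} = \frac{1}{3}$
$K{\left(C,g \right)} = 7$
$\left(41 - -48\right) + K{\left(a{\left(4 \right)},-10 \right)} 124 = \left(41 - -48\right) + 7 \cdot 124 = \left(41 + 48\right) + 868 = 89 + 868 = 957$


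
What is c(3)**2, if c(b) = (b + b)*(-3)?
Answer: 324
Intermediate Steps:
c(b) = -6*b (c(b) = (2*b)*(-3) = -6*b)
c(3)**2 = (-6*3)**2 = (-18)**2 = 324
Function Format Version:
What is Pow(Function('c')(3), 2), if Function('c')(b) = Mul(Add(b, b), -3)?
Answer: 324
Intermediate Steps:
Function('c')(b) = Mul(-6, b) (Function('c')(b) = Mul(Mul(2, b), -3) = Mul(-6, b))
Pow(Function('c')(3), 2) = Pow(Mul(-6, 3), 2) = Pow(-18, 2) = 324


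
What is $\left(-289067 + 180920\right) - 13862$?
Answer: $-122009$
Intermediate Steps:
$\left(-289067 + 180920\right) - 13862 = -108147 - 13862 = -122009$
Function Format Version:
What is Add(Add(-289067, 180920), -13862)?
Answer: -122009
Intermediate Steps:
Add(Add(-289067, 180920), -13862) = Add(-108147, -13862) = -122009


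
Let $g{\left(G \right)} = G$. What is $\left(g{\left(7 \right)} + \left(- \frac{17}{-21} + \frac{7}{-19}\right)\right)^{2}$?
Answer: $\frac{8814961}{159201} \approx 55.37$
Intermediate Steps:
$\left(g{\left(7 \right)} + \left(- \frac{17}{-21} + \frac{7}{-19}\right)\right)^{2} = \left(7 + \left(- \frac{17}{-21} + \frac{7}{-19}\right)\right)^{2} = \left(7 + \left(\left(-17\right) \left(- \frac{1}{21}\right) + 7 \left(- \frac{1}{19}\right)\right)\right)^{2} = \left(7 + \left(\frac{17}{21} - \frac{7}{19}\right)\right)^{2} = \left(7 + \frac{176}{399}\right)^{2} = \left(\frac{2969}{399}\right)^{2} = \frac{8814961}{159201}$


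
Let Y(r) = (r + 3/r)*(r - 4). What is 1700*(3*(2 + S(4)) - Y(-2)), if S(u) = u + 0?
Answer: -5100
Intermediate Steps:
Y(r) = (-4 + r)*(r + 3/r) (Y(r) = (r + 3/r)*(-4 + r) = (-4 + r)*(r + 3/r))
S(u) = u
1700*(3*(2 + S(4)) - Y(-2)) = 1700*(3*(2 + 4) - (3 + (-2)**2 - 12/(-2) - 4*(-2))) = 1700*(3*6 - (3 + 4 - 12*(-1/2) + 8)) = 1700*(18 - (3 + 4 + 6 + 8)) = 1700*(18 - 1*21) = 1700*(18 - 21) = 1700*(-3) = -5100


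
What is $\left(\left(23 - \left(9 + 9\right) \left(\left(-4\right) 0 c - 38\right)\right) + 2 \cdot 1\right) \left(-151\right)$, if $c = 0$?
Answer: $-107059$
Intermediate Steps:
$\left(\left(23 - \left(9 + 9\right) \left(\left(-4\right) 0 c - 38\right)\right) + 2 \cdot 1\right) \left(-151\right) = \left(\left(23 - \left(9 + 9\right) \left(\left(-4\right) 0 \cdot 0 - 38\right)\right) + 2 \cdot 1\right) \left(-151\right) = \left(\left(23 - 18 \left(0 \cdot 0 - 38\right)\right) + 2\right) \left(-151\right) = \left(\left(23 - 18 \left(0 - 38\right)\right) + 2\right) \left(-151\right) = \left(\left(23 - 18 \left(-38\right)\right) + 2\right) \left(-151\right) = \left(\left(23 - -684\right) + 2\right) \left(-151\right) = \left(\left(23 + 684\right) + 2\right) \left(-151\right) = \left(707 + 2\right) \left(-151\right) = 709 \left(-151\right) = -107059$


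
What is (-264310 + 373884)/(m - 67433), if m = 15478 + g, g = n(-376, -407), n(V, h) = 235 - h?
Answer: -109574/51313 ≈ -2.1354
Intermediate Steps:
g = 642 (g = 235 - 1*(-407) = 235 + 407 = 642)
m = 16120 (m = 15478 + 642 = 16120)
(-264310 + 373884)/(m - 67433) = (-264310 + 373884)/(16120 - 67433) = 109574/(-51313) = 109574*(-1/51313) = -109574/51313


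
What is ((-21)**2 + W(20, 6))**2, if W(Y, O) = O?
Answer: 199809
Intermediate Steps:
((-21)**2 + W(20, 6))**2 = ((-21)**2 + 6)**2 = (441 + 6)**2 = 447**2 = 199809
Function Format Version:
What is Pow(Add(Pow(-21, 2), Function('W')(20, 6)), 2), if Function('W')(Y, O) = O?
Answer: 199809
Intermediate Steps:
Pow(Add(Pow(-21, 2), Function('W')(20, 6)), 2) = Pow(Add(Pow(-21, 2), 6), 2) = Pow(Add(441, 6), 2) = Pow(447, 2) = 199809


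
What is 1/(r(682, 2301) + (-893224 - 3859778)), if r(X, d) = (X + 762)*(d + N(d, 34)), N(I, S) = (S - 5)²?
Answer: -1/215954 ≈ -4.6306e-6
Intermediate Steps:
N(I, S) = (-5 + S)²
r(X, d) = (762 + X)*(841 + d) (r(X, d) = (X + 762)*(d + (-5 + 34)²) = (762 + X)*(d + 29²) = (762 + X)*(d + 841) = (762 + X)*(841 + d))
1/(r(682, 2301) + (-893224 - 3859778)) = 1/((640842 + 762*2301 + 841*682 + 682*2301) + (-893224 - 3859778)) = 1/((640842 + 1753362 + 573562 + 1569282) - 4753002) = 1/(4537048 - 4753002) = 1/(-215954) = -1/215954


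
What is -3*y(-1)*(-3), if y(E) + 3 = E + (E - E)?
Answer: -36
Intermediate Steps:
y(E) = -3 + E (y(E) = -3 + (E + (E - E)) = -3 + (E + 0) = -3 + E)
-3*y(-1)*(-3) = -3*(-3 - 1)*(-3) = -3*(-4)*(-3) = 12*(-3) = -36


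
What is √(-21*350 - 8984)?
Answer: I*√16334 ≈ 127.8*I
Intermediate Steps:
√(-21*350 - 8984) = √(-7350 - 8984) = √(-16334) = I*√16334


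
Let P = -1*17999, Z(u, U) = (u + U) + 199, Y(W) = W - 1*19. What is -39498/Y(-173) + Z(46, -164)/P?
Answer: 118484825/575968 ≈ 205.71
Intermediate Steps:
Y(W) = -19 + W (Y(W) = W - 19 = -19 + W)
Z(u, U) = 199 + U + u (Z(u, U) = (U + u) + 199 = 199 + U + u)
P = -17999
-39498/Y(-173) + Z(46, -164)/P = -39498/(-19 - 173) + (199 - 164 + 46)/(-17999) = -39498/(-192) + 81*(-1/17999) = -39498*(-1/192) - 81/17999 = 6583/32 - 81/17999 = 118484825/575968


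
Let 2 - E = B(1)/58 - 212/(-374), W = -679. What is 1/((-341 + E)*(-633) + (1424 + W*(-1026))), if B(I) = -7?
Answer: 10846/9901827677 ≈ 1.0954e-6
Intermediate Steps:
E = 16853/10846 (E = 2 - (-7/58 - 212/(-374)) = 2 - (-7*1/58 - 212*(-1/374)) = 2 - (-7/58 + 106/187) = 2 - 1*4839/10846 = 2 - 4839/10846 = 16853/10846 ≈ 1.5538)
1/((-341 + E)*(-633) + (1424 + W*(-1026))) = 1/((-341 + 16853/10846)*(-633) + (1424 - 679*(-1026))) = 1/(-3681633/10846*(-633) + (1424 + 696654)) = 1/(2330473689/10846 + 698078) = 1/(9901827677/10846) = 10846/9901827677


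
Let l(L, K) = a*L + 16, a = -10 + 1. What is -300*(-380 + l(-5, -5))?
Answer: 95700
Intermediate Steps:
a = -9
l(L, K) = 16 - 9*L (l(L, K) = -9*L + 16 = 16 - 9*L)
-300*(-380 + l(-5, -5)) = -300*(-380 + (16 - 9*(-5))) = -300*(-380 + (16 + 45)) = -300*(-380 + 61) = -300*(-319) = 95700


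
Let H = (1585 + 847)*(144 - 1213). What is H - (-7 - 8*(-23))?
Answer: -2599985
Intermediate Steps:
H = -2599808 (H = 2432*(-1069) = -2599808)
H - (-7 - 8*(-23)) = -2599808 - (-7 - 8*(-23)) = -2599808 - (-7 + 184) = -2599808 - 1*177 = -2599808 - 177 = -2599985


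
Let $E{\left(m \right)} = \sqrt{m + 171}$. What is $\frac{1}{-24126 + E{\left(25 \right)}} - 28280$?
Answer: $- \frac{681887361}{24112} \approx -28280.0$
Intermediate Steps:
$E{\left(m \right)} = \sqrt{171 + m}$
$\frac{1}{-24126 + E{\left(25 \right)}} - 28280 = \frac{1}{-24126 + \sqrt{171 + 25}} - 28280 = \frac{1}{-24126 + \sqrt{196}} - 28280 = \frac{1}{-24126 + 14} - 28280 = \frac{1}{-24112} - 28280 = - \frac{1}{24112} - 28280 = - \frac{681887361}{24112}$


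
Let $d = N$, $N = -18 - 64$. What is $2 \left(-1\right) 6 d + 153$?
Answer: $1137$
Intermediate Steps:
$N = -82$ ($N = -18 - 64 = -82$)
$d = -82$
$2 \left(-1\right) 6 d + 153 = 2 \left(-1\right) 6 \left(-82\right) + 153 = \left(-2\right) 6 \left(-82\right) + 153 = \left(-12\right) \left(-82\right) + 153 = 984 + 153 = 1137$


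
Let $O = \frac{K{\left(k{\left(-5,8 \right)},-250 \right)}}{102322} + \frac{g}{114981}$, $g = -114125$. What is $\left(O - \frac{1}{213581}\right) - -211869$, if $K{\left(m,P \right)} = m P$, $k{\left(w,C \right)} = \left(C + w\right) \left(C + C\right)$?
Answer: $\frac{266190690902715170983}{1256399403881721} \approx 2.1187 \cdot 10^{5}$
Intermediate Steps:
$k{\left(w,C \right)} = 2 C \left(C + w\right)$ ($k{\left(w,C \right)} = \left(C + w\right) 2 C = 2 C \left(C + w\right)$)
$K{\left(m,P \right)} = P m$
$O = - \frac{6528635125}{5882542941}$ ($O = \frac{\left(-250\right) 2 \cdot 8 \left(8 - 5\right)}{102322} - \frac{114125}{114981} = - 250 \cdot 2 \cdot 8 \cdot 3 \cdot \frac{1}{102322} - \frac{114125}{114981} = \left(-250\right) 48 \cdot \frac{1}{102322} - \frac{114125}{114981} = \left(-12000\right) \frac{1}{102322} - \frac{114125}{114981} = - \frac{6000}{51161} - \frac{114125}{114981} = - \frac{6528635125}{5882542941} \approx -1.1098$)
$\left(O - \frac{1}{213581}\right) - -211869 = \left(- \frac{6528635125}{5882542941} - \frac{1}{213581}\right) - -211869 = \left(- \frac{6528635125}{5882542941} - \frac{1}{213581}\right) + 211869 = - \frac{1394398301175566}{1256399403881721} + 211869 = \frac{266190690902715170983}{1256399403881721}$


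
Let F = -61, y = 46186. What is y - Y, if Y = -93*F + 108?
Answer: 40405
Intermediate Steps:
Y = 5781 (Y = -93*(-61) + 108 = 5673 + 108 = 5781)
y - Y = 46186 - 1*5781 = 46186 - 5781 = 40405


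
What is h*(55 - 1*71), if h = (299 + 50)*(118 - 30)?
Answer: -491392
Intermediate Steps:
h = 30712 (h = 349*88 = 30712)
h*(55 - 1*71) = 30712*(55 - 1*71) = 30712*(55 - 71) = 30712*(-16) = -491392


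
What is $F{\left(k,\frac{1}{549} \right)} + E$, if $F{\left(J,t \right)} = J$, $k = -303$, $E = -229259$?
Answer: $-229562$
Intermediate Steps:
$F{\left(k,\frac{1}{549} \right)} + E = -303 - 229259 = -229562$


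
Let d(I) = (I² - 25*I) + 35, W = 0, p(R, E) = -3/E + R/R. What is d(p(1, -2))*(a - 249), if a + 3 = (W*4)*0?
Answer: 5355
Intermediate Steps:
p(R, E) = 1 - 3/E (p(R, E) = -3/E + 1 = 1 - 3/E)
d(I) = 35 + I² - 25*I
a = -3 (a = -3 + (0*4)*0 = -3 + 0*0 = -3 + 0 = -3)
d(p(1, -2))*(a - 249) = (35 + ((-3 - 2)/(-2))² - 25*(-3 - 2)/(-2))*(-3 - 249) = (35 + (-½*(-5))² - (-25)*(-5)/2)*(-252) = (35 + (5/2)² - 25*5/2)*(-252) = (35 + 25/4 - 125/2)*(-252) = -85/4*(-252) = 5355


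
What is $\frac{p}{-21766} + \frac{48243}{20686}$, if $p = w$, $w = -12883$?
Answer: $\frac{329138719}{112562869} \approx 2.924$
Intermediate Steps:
$p = -12883$
$\frac{p}{-21766} + \frac{48243}{20686} = - \frac{12883}{-21766} + \frac{48243}{20686} = \left(-12883\right) \left(- \frac{1}{21766}\right) + 48243 \cdot \frac{1}{20686} = \frac{12883}{21766} + \frac{48243}{20686} = \frac{329138719}{112562869}$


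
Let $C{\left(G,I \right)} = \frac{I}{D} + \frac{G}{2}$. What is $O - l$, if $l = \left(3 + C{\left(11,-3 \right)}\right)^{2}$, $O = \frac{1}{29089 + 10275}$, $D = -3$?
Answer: $- \frac{888150}{9841} \approx -90.25$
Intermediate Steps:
$O = \frac{1}{39364} \approx 2.5404 \cdot 10^{-5}$
$C{\left(G,I \right)} = \frac{G}{2} - \frac{I}{3}$ ($C{\left(G,I \right)} = \frac{I}{-3} + \frac{G}{2} = I \left(- \frac{1}{3}\right) + G \frac{1}{2} = - \frac{I}{3} + \frac{G}{2} = \frac{G}{2} - \frac{I}{3}$)
$l = \frac{361}{4}$ ($l = \left(3 + \left(\frac{1}{2} \cdot 11 - -1\right)\right)^{2} = \left(3 + \left(\frac{11}{2} + 1\right)\right)^{2} = \left(3 + \frac{13}{2}\right)^{2} = \left(\frac{19}{2}\right)^{2} = \frac{361}{4} \approx 90.25$)
$O - l = \frac{1}{39364} - \frac{361}{4} = - \frac{888150}{9841}$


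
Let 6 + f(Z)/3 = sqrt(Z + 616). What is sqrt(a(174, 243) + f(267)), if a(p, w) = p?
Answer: sqrt(156 + 3*sqrt(883)) ≈ 15.657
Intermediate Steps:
f(Z) = -18 + 3*sqrt(616 + Z) (f(Z) = -18 + 3*sqrt(Z + 616) = -18 + 3*sqrt(616 + Z))
sqrt(a(174, 243) + f(267)) = sqrt(174 + (-18 + 3*sqrt(616 + 267))) = sqrt(174 + (-18 + 3*sqrt(883))) = sqrt(156 + 3*sqrt(883))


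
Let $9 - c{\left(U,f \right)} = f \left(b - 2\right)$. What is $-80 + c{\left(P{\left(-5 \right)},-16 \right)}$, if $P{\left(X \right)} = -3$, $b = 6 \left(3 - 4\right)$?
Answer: $-199$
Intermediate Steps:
$b = -6$ ($b = 6 \left(-1\right) = -6$)
$c{\left(U,f \right)} = 9 + 8 f$ ($c{\left(U,f \right)} = 9 - f \left(-6 - 2\right) = 9 - f \left(-8\right) = 9 - - 8 f = 9 + 8 f$)
$-80 + c{\left(P{\left(-5 \right)},-16 \right)} = -80 + \left(9 + 8 \left(-16\right)\right) = -80 + \left(9 - 128\right) = -80 - 119 = -199$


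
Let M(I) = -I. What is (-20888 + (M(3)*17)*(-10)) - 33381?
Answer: -53759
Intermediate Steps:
(-20888 + (M(3)*17)*(-10)) - 33381 = (-20888 + (-1*3*17)*(-10)) - 33381 = (-20888 - 3*17*(-10)) - 33381 = (-20888 - 51*(-10)) - 33381 = (-20888 + 510) - 33381 = -20378 - 33381 = -53759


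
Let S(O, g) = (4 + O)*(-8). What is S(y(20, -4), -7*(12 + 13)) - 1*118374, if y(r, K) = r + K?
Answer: -118534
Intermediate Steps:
y(r, K) = K + r
S(O, g) = -32 - 8*O
S(y(20, -4), -7*(12 + 13)) - 1*118374 = (-32 - 8*(-4 + 20)) - 1*118374 = (-32 - 8*16) - 118374 = (-32 - 128) - 118374 = -160 - 118374 = -118534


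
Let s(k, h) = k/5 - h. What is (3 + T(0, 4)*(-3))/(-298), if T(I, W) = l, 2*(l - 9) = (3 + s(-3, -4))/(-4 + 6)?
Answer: 72/745 ≈ 0.096644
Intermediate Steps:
s(k, h) = -h + k/5 (s(k, h) = k*(1/5) - h = k/5 - h = -h + k/5)
l = 53/5 (l = 9 + ((3 + (-1*(-4) + (1/5)*(-3)))/(-4 + 6))/2 = 9 + ((3 + (4 - 3/5))/2)/2 = 9 + ((3 + 17/5)*(1/2))/2 = 9 + ((32/5)*(1/2))/2 = 9 + (1/2)*(16/5) = 9 + 8/5 = 53/5 ≈ 10.600)
T(I, W) = 53/5
(3 + T(0, 4)*(-3))/(-298) = (3 + (53/5)*(-3))/(-298) = -(3 - 159/5)/298 = -1/298*(-144/5) = 72/745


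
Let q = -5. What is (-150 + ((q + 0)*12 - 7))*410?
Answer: -88970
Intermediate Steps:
(-150 + ((q + 0)*12 - 7))*410 = (-150 + ((-5 + 0)*12 - 7))*410 = (-150 + (-5*12 - 7))*410 = (-150 + (-60 - 7))*410 = (-150 - 67)*410 = -217*410 = -88970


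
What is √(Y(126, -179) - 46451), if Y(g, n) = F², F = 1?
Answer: 5*I*√1858 ≈ 215.52*I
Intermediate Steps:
Y(g, n) = 1 (Y(g, n) = 1² = 1)
√(Y(126, -179) - 46451) = √(1 - 46451) = √(-46450) = 5*I*√1858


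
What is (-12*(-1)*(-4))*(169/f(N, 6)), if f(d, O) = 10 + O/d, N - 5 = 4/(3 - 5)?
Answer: -676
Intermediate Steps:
N = 3 (N = 5 + 4/(3 - 5) = 5 + 4/(-2) = 5 + 4*(-½) = 5 - 2 = 3)
(-12*(-1)*(-4))*(169/f(N, 6)) = (-12*(-1)*(-4))*(169/(10 + 6/3)) = (-6*(-2)*(-4))*(169/(10 + 6*(⅓))) = (12*(-4))*(169/(10 + 2)) = -8112/12 = -48*169/12 = -676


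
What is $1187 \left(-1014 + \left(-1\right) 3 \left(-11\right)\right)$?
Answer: $-1164447$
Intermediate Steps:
$1187 \left(-1014 + \left(-1\right) 3 \left(-11\right)\right) = 1187 \left(-1014 - -33\right) = 1187 \left(-1014 + 33\right) = 1187 \left(-981\right) = -1164447$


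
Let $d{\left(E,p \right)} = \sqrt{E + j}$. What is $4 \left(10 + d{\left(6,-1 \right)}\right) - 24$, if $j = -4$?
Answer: $16 + 4 \sqrt{2} \approx 21.657$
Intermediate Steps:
$d{\left(E,p \right)} = \sqrt{-4 + E}$ ($d{\left(E,p \right)} = \sqrt{E - 4} = \sqrt{-4 + E}$)
$4 \left(10 + d{\left(6,-1 \right)}\right) - 24 = 4 \left(10 + \sqrt{-4 + 6}\right) - 24 = 4 \left(10 + \sqrt{2}\right) - 24 = \left(40 + 4 \sqrt{2}\right) - 24 = 16 + 4 \sqrt{2}$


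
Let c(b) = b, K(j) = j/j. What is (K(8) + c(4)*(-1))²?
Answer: 9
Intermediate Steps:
K(j) = 1
(K(8) + c(4)*(-1))² = (1 + 4*(-1))² = (1 - 4)² = (-3)² = 9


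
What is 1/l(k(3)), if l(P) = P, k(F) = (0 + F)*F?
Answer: ⅑ ≈ 0.11111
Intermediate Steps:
k(F) = F² (k(F) = F*F = F²)
1/l(k(3)) = 1/(3²) = 1/9 = ⅑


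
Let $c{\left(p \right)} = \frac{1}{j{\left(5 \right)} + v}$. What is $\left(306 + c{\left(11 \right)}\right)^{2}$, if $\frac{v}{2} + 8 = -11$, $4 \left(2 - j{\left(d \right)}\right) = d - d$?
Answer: $\frac{121330225}{1296} \approx 93619.0$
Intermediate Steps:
$j{\left(d \right)} = 2$ ($j{\left(d \right)} = 2 - \frac{d - d}{4} = 2 - 0 = 2 + 0 = 2$)
$v = -38$ ($v = -16 + 2 \left(-11\right) = -16 - 22 = -38$)
$c{\left(p \right)} = - \frac{1}{36}$ ($c{\left(p \right)} = \frac{1}{2 - 38} = \frac{1}{-36} = - \frac{1}{36}$)
$\left(306 + c{\left(11 \right)}\right)^{2} = \left(306 - \frac{1}{36}\right)^{2} = \left(\frac{11015}{36}\right)^{2} = \frac{121330225}{1296}$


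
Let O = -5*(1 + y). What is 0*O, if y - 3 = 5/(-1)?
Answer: 0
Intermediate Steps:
y = -2 (y = 3 + 5/(-1) = 3 + 5*(-1) = 3 - 5 = -2)
O = 5 (O = -5*(1 - 2) = -5*(-1) = 5)
0*O = 0*5 = 0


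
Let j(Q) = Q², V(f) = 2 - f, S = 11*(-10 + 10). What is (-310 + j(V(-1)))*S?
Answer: 0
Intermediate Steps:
S = 0 (S = 11*0 = 0)
(-310 + j(V(-1)))*S = (-310 + (2 - 1*(-1))²)*0 = (-310 + (2 + 1)²)*0 = (-310 + 3²)*0 = (-310 + 9)*0 = -301*0 = 0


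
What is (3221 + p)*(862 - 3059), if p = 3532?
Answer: -14836341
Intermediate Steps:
(3221 + p)*(862 - 3059) = (3221 + 3532)*(862 - 3059) = 6753*(-2197) = -14836341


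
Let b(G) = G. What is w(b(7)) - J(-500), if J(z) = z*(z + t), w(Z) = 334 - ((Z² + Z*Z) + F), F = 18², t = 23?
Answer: -238588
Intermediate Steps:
F = 324
w(Z) = 10 - 2*Z² (w(Z) = 334 - ((Z² + Z*Z) + 324) = 334 - ((Z² + Z²) + 324) = 334 - (2*Z² + 324) = 334 - (324 + 2*Z²) = 334 + (-324 - 2*Z²) = 10 - 2*Z²)
J(z) = z*(23 + z) (J(z) = z*(z + 23) = z*(23 + z))
w(b(7)) - J(-500) = (10 - 2*7²) - (-500)*(23 - 500) = (10 - 2*49) - (-500)*(-477) = (10 - 98) - 1*238500 = -88 - 238500 = -238588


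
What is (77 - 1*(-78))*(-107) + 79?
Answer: -16506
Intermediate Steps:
(77 - 1*(-78))*(-107) + 79 = (77 + 78)*(-107) + 79 = 155*(-107) + 79 = -16585 + 79 = -16506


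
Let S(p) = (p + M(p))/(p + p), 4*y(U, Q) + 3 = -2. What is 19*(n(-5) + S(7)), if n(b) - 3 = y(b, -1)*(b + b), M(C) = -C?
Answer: 589/2 ≈ 294.50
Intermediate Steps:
y(U, Q) = -5/4 (y(U, Q) = -¾ + (¼)*(-2) = -¾ - ½ = -5/4)
n(b) = 3 - 5*b/2 (n(b) = 3 - 5*(b + b)/4 = 3 - 5*b/2)
S(p) = 0 (S(p) = (p - p)/(p + p) = 0/((2*p)) = 0*(1/(2*p)) = 0)
19*(n(-5) + S(7)) = 19*((3 - 5/2*(-5)) + 0) = 19*((3 + 25/2) + 0) = 19*(31/2 + 0) = 19*(31/2) = 589/2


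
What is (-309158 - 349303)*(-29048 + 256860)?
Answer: -150005317332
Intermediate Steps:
(-309158 - 349303)*(-29048 + 256860) = -658461*227812 = -150005317332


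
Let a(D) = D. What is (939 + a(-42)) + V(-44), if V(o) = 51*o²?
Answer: 99633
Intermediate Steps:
(939 + a(-42)) + V(-44) = (939 - 42) + 51*(-44)² = 897 + 51*1936 = 897 + 98736 = 99633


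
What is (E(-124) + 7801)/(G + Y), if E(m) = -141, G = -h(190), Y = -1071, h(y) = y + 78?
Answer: -7660/1339 ≈ -5.7207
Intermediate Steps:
h(y) = 78 + y
G = -268 (G = -(78 + 190) = -1*268 = -268)
(E(-124) + 7801)/(G + Y) = (-141 + 7801)/(-268 - 1071) = 7660/(-1339) = 7660*(-1/1339) = -7660/1339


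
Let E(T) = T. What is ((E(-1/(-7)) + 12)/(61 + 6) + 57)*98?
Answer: 375452/67 ≈ 5603.8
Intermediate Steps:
((E(-1/(-7)) + 12)/(61 + 6) + 57)*98 = ((-1/(-7) + 12)/(61 + 6) + 57)*98 = ((-1*(-⅐) + 12)/67 + 57)*98 = ((⅐ + 12)*(1/67) + 57)*98 = ((85/7)*(1/67) + 57)*98 = (85/469 + 57)*98 = (26818/469)*98 = 375452/67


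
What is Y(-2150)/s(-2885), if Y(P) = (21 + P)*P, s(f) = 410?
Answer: 457735/41 ≈ 11164.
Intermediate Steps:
Y(P) = P*(21 + P)
Y(-2150)/s(-2885) = -2150*(21 - 2150)/410 = -2150*(-2129)*(1/410) = 4577350*(1/410) = 457735/41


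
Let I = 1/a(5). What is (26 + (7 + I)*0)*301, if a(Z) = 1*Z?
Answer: 7826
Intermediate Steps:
a(Z) = Z
I = ⅕ (I = 1/5 = ⅕ ≈ 0.20000)
(26 + (7 + I)*0)*301 = (26 + (7 + ⅕)*0)*301 = (26 + (36/5)*0)*301 = (26 + 0)*301 = 26*301 = 7826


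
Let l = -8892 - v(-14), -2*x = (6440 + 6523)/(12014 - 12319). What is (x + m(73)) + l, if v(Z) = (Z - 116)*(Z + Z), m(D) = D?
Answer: -7587027/610 ≈ -12438.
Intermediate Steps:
v(Z) = 2*Z*(-116 + Z) (v(Z) = (-116 + Z)*(2*Z) = 2*Z*(-116 + Z))
x = 12963/610 (x = -(6440 + 6523)/(2*(12014 - 12319)) = -12963/(2*(-305)) = -12963*(-1)/(2*305) = -1/2*(-12963/305) = 12963/610 ≈ 21.251)
l = -12532 (l = -8892 - 2*(-14)*(-116 - 14) = -8892 - 2*(-14)*(-130) = -8892 - 1*3640 = -8892 - 3640 = -12532)
(x + m(73)) + l = (12963/610 + 73) - 12532 = 57493/610 - 12532 = -7587027/610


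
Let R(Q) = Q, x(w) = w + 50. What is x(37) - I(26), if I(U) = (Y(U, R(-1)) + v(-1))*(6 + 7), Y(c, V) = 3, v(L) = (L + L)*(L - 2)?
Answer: -30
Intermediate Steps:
v(L) = 2*L*(-2 + L) (v(L) = (2*L)*(-2 + L) = 2*L*(-2 + L))
x(w) = 50 + w
I(U) = 117 (I(U) = (3 + 2*(-1)*(-2 - 1))*(6 + 7) = (3 + 2*(-1)*(-3))*13 = (3 + 6)*13 = 9*13 = 117)
x(37) - I(26) = (50 + 37) - 1*117 = 87 - 117 = -30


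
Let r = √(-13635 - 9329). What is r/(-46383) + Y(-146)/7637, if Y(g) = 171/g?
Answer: -171/1115002 - 2*I*√5741/46383 ≈ -0.00015336 - 0.0032671*I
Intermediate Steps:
r = 2*I*√5741 (r = √(-22964) = 2*I*√5741 ≈ 151.54*I)
r/(-46383) + Y(-146)/7637 = (2*I*√5741)/(-46383) + (171/(-146))/7637 = (2*I*√5741)*(-1/46383) + (171*(-1/146))*(1/7637) = -2*I*√5741/46383 - 171/146*1/7637 = -2*I*√5741/46383 - 171/1115002 = -171/1115002 - 2*I*√5741/46383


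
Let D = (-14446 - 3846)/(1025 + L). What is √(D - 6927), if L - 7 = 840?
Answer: I*√42203317/78 ≈ 83.287*I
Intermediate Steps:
L = 847 (L = 7 + 840 = 847)
D = -4573/468 (D = (-14446 - 3846)/(1025 + 847) = -18292/1872 = -18292*1/1872 = -4573/468 ≈ -9.7714)
√(D - 6927) = √(-4573/468 - 6927) = √(-3246409/468) = I*√42203317/78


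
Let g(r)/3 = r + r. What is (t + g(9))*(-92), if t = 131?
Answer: -17020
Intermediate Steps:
g(r) = 6*r (g(r) = 3*(r + r) = 3*(2*r) = 6*r)
(t + g(9))*(-92) = (131 + 6*9)*(-92) = (131 + 54)*(-92) = 185*(-92) = -17020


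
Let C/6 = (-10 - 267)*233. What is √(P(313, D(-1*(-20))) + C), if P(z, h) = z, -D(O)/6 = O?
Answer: I*√386933 ≈ 622.04*I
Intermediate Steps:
D(O) = -6*O
C = -387246 (C = 6*((-10 - 267)*233) = 6*(-277*233) = 6*(-64541) = -387246)
√(P(313, D(-1*(-20))) + C) = √(313 - 387246) = √(-386933) = I*√386933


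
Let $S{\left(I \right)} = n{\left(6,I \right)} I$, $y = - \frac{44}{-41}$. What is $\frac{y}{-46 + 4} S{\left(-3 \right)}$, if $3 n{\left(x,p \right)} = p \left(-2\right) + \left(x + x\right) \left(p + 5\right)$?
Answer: $\frac{220}{287} \approx 0.76655$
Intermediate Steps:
$y = \frac{44}{41}$ ($y = \left(-44\right) \left(- \frac{1}{41}\right) = \frac{44}{41} \approx 1.0732$)
$n{\left(x,p \right)} = - \frac{2 p}{3} + \frac{2 x \left(5 + p\right)}{3}$ ($n{\left(x,p \right)} = \frac{p \left(-2\right) + \left(x + x\right) \left(p + 5\right)}{3} = \frac{- 2 p + 2 x \left(5 + p\right)}{3} = - \frac{2 p}{3} + \frac{2 x \left(5 + p\right)}{3}$)
$S{\left(I \right)} = I \left(20 + \frac{10 I}{3}\right)$ ($S{\left(I \right)} = \left(- \frac{2 I}{3} + \frac{10}{3} \cdot 6 + \frac{2}{3} I 6\right) I = \left(- \frac{2 I}{3} + 20 + 4 I\right) I = \left(20 + \frac{10 I}{3}\right) I = I \left(20 + \frac{10 I}{3}\right)$)
$\frac{y}{-46 + 4} S{\left(-3 \right)} = \frac{44}{41 \left(-46 + 4\right)} \frac{10}{3} \left(-3\right) \left(6 - 3\right) = \frac{44}{41 \left(-42\right)} \frac{10}{3} \left(-3\right) 3 = \frac{44}{41} \left(- \frac{1}{42}\right) \left(-30\right) = \left(- \frac{22}{861}\right) \left(-30\right) = \frac{220}{287}$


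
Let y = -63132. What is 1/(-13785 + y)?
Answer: -1/76917 ≈ -1.3001e-5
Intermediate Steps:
1/(-13785 + y) = 1/(-13785 - 63132) = 1/(-76917) = -1/76917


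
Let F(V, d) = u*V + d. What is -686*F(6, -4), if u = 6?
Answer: -21952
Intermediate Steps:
F(V, d) = d + 6*V (F(V, d) = 6*V + d = d + 6*V)
-686*F(6, -4) = -686*(-4 + 6*6) = -686*(-4 + 36) = -686*32 = -21952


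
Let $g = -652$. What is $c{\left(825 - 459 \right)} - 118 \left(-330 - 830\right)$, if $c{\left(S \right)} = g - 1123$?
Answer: $135105$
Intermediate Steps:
$c{\left(S \right)} = -1775$ ($c{\left(S \right)} = -652 - 1123 = -1775$)
$c{\left(825 - 459 \right)} - 118 \left(-330 - 830\right) = -1775 - 118 \left(-330 - 830\right) = -1775 - 118 \left(-1160\right) = -1775 - -136880 = -1775 + 136880 = 135105$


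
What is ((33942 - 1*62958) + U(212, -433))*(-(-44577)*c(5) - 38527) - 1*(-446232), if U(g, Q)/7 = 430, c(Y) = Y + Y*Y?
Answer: -33775704466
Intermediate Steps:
c(Y) = Y + Y**2
U(g, Q) = 3010 (U(g, Q) = 7*430 = 3010)
((33942 - 1*62958) + U(212, -433))*(-(-44577)*c(5) - 38527) - 1*(-446232) = ((33942 - 1*62958) + 3010)*(-(-44577)*5*(1 + 5) - 38527) - 1*(-446232) = ((33942 - 62958) + 3010)*(-(-44577)*5*6 - 38527) + 446232 = (-29016 + 3010)*(-(-44577)*30 - 38527) + 446232 = -26006*(-351*(-3810) - 38527) + 446232 = -26006*(1337310 - 38527) + 446232 = -26006*1298783 + 446232 = -33776150698 + 446232 = -33775704466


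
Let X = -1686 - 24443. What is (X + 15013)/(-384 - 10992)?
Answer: 2779/2844 ≈ 0.97715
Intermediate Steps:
X = -26129
(X + 15013)/(-384 - 10992) = (-26129 + 15013)/(-384 - 10992) = -11116/(-11376) = -11116*(-1/11376) = 2779/2844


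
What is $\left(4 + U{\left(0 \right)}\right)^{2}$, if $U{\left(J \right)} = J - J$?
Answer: $16$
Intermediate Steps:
$U{\left(J \right)} = 0$
$\left(4 + U{\left(0 \right)}\right)^{2} = \left(4 + 0\right)^{2} = 4^{2} = 16$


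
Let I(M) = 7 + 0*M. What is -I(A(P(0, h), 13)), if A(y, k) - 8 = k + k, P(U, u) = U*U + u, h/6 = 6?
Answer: -7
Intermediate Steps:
h = 36 (h = 6*6 = 36)
P(U, u) = u + U² (P(U, u) = U² + u = u + U²)
A(y, k) = 8 + 2*k (A(y, k) = 8 + (k + k) = 8 + 2*k)
I(M) = 7 (I(M) = 7 + 0 = 7)
-I(A(P(0, h), 13)) = -1*7 = -7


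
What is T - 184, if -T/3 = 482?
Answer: -1630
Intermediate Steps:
T = -1446 (T = -3*482 = -1446)
T - 184 = -1446 - 184 = -1630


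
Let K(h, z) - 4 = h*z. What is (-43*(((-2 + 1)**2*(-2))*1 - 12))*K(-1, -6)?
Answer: 6020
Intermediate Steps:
K(h, z) = 4 + h*z
(-43*(((-2 + 1)**2*(-2))*1 - 12))*K(-1, -6) = (-43*(((-2 + 1)**2*(-2))*1 - 12))*(4 - 1*(-6)) = (-43*(((-1)**2*(-2))*1 - 12))*(4 + 6) = -43*((1*(-2))*1 - 12)*10 = -43*(-2*1 - 12)*10 = -43*(-2 - 12)*10 = -43*(-14)*10 = 602*10 = 6020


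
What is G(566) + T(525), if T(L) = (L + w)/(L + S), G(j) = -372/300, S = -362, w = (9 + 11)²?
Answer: 18072/4075 ≈ 4.4348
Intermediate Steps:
w = 400 (w = 20² = 400)
G(j) = -31/25 (G(j) = -372*1/300 = -31/25)
T(L) = (400 + L)/(-362 + L) (T(L) = (L + 400)/(L - 362) = (400 + L)/(-362 + L))
G(566) + T(525) = -31/25 + (400 + 525)/(-362 + 525) = -31/25 + 925/163 = 18072/4075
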